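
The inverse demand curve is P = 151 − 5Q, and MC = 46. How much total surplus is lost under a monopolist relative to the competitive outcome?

DWL = 275.625

Under competition P = MC = 46, so Q = (151 − 46)/5 = 21.
A monopolist chooses Q where MR = MC. MR = 151 − 10Q; setting this equal to 46 gives Q = 10.5 and P = 98.5.
DWL is the triangle between Q = 10.5 and Q = 21: ½·(21 − 10.5)·(98.5 − 46) = 275.625.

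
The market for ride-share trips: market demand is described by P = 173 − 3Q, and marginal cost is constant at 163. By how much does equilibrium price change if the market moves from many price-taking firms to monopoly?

Under competition P = MC = 163, so Q = (173 − 163)/3 = 10/3.
Monopoly sets MR = MC: 173 − 6Q = 163 ⇒ Q = 5/3, P = 173 − 3·5/3 = 168.
Change in equilibrium price: 168 − 163 = 5.

P rises by 5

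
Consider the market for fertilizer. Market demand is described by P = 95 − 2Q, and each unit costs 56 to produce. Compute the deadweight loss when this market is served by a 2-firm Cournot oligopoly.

Competitive firms price at marginal cost: P = 56, giving Q = 19.5.
Cournot with 2 identical firms: the symmetric best-response condition is 95 − 6q = 56. Each firm produces q = 6.5, total output Q = 13, price P = 69.
DWL is the triangle between Q = 13 and Q = 19.5: ½·(19.5 − 13)·(69 − 56) = 42.25.

DWL = 42.25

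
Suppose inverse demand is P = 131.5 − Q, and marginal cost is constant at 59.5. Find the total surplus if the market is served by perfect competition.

Competitive firms price at marginal cost: P = 59.5, giving Q = 72.
CS = ½·(131.5 − 59.5)·72 = 2592; PS = (59.5 − 59.5)·72 = 0; TS = 2592.

TS = 2592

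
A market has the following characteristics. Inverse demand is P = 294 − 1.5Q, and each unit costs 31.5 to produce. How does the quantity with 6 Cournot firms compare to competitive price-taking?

Cournot: Q = 150; Competition: Q = 175

With 6 symmetric Cournot firms, each firm's FOC gives 294 − 10.5q = 31.5, so q = 25, Q = 6·25 = 150, and P = 69.
Perfect competition: P = MC = 31.5, so 294 − 1.5Q = 31.5 and Q = 175.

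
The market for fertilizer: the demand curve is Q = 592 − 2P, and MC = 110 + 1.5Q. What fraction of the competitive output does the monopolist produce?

Q_m/Q_c = 0.8

Inverting demand: P = 296 − 0.5Q.
The monopolist equates marginal revenue to marginal cost: 296 − Q = 110 + 1.5Q, so Q = 74.4. From demand, P = 258.8.
Competitive equilibrium sets price equal to marginal cost: 296 − 0.5Q = 110 + 1.5Q, so Q = 93 and P = 249.5.
Ratio Q_m/Q_c = 74.4/93 = 0.8.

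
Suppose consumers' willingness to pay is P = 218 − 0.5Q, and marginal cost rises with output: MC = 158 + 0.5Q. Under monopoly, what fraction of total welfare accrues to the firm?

Monopoly sets MR = MC: 218 − Q = 158 + 0.5Q ⇒ Q = 40, P = 218 − 0.5·40 = 198.
CS = ½·(218 − 198)·40 = 400.
PS = P·Q − VC(Q) = 198·40 − (158·40 + ½·0.5·40²) = 1200.
Share captured = PS/TS = 1200/1600 = 0.75.

PS/TS = 0.75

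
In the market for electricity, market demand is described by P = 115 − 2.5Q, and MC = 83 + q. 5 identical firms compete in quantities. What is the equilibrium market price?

P = 90

In a 5-firm Cournot equilibrium, symmetry and the first-order condition give q = (115 − 83)/(16) = 2. So Q = 10 and P = 90.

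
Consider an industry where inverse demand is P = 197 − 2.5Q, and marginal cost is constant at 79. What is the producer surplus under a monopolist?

PS = 1392.4

A monopolist chooses Q where MR = MC. MR = 197 − 5Q; setting this equal to 79 gives Q = 23.6 and P = 138.
PS = (138 − 79)·23.6 = 1392.4.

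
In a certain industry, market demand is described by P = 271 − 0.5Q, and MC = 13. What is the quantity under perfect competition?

Q = 516

Perfect competition: P = MC = 13, so 271 − 0.5Q = 13 and Q = 516.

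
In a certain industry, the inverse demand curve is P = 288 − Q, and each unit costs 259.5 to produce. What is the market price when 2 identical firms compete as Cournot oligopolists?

Cournot with 2 identical firms: the symmetric best-response condition is 288 − 3q = 259.5. Each firm produces q = 9.5, total output Q = 19, price P = 269.

P = 269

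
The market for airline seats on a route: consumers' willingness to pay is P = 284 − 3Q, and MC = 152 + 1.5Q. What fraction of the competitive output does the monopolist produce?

Monopoly sets MR = MC: 284 − 6Q = 152 + 1.5Q ⇒ Q = 17.6, P = 284 − 3·17.6 = 231.2.
Under competition P = MC: 284 − 3Q = 152 + 1.5Q ⇒ Q = 88/3, P = 196.
Ratio Q_m/Q_c = 17.6/(88/3) = 0.6.

Q_m/Q_c = 0.6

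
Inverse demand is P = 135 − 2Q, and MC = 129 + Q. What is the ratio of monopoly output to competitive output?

Q_m/Q_c = 0.6

The monopolist equates marginal revenue to marginal cost: 135 − 4Q = 129 + Q, so Q = 1.2. From demand, P = 132.6.
Under competition P = MC: 135 − 2Q = 129 + Q ⇒ Q = 2, P = 131.
Ratio Q_m/Q_c = 1.2/2 = 0.6.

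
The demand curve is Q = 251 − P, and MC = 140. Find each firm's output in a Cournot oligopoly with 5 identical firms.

q_i = 18.5

Inverting demand: P = 251 − Q.
Cournot with 5 identical firms: the symmetric best-response condition is 251 − 6q = 140. Each firm produces q = 18.5, total output Q = 92.5, price P = 158.5.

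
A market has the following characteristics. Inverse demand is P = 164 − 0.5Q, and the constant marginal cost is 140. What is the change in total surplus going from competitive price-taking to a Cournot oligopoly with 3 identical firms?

Under competition P = MC = 140, so Q = (164 − 140)/0.5 = 48.
CS = ½·(164 − 140)·48 = 576; PS = (140 − 140)·48 = 0; TS = 576.
In a 3-firm Cournot equilibrium, symmetry and the first-order condition give q = (164 − 140)/(2) = 12. So Q = 36 and P = 146.
CS = ½·(164 − 146)·36 = 324; PS = (146 − 140)·36 = 216; TS = 540.
Change in total surplus: 540 − 576 = −36.

Total surplus falls by 36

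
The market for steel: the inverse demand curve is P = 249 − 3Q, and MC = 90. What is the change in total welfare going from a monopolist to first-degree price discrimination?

A monopolist chooses Q where MR = MC. MR = 249 − 6Q; setting this equal to 90 gives Q = 26.5 and P = 169.5.
CS = ½·(249 − 169.5)·26.5 = 1053.375; PS = (169.5 − 90)·26.5 = 2106.75; TS = 3160.125.
With perfect price discrimination, output is the efficient level Q = 53 (where demand meets MC), but every buyer pays their willingness to pay: CS = 0 and PS = total surplus.
TS = 4213.5 (equal to competitive TS).
Change in total welfare: 4213.5 − 3160.125 = 1053.375.

TS rises by 1053.375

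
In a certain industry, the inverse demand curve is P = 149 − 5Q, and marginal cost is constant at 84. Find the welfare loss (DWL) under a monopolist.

DWL = 105.625

Competitive firms price at marginal cost: P = 84, giving Q = 13.
The monopolist equates marginal revenue to marginal cost: 149 − 10Q = 84, so Q = 6.5. From demand, P = 116.5.
DWL is the triangle between Q = 6.5 and Q = 13: ½·(13 − 6.5)·(116.5 − 84) = 105.625.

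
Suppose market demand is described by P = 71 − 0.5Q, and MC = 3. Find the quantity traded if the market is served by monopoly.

Q = 68

Monopoly sets MR = MC: 71 − Q = 3 ⇒ Q = 68, P = 71 − 0.5·68 = 37.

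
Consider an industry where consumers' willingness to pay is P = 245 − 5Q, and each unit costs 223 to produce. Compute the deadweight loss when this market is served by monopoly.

Under competition P = MC = 223, so Q = (245 − 223)/5 = 4.4.
The monopolist equates marginal revenue to marginal cost: 245 − 10Q = 223, so Q = 2.2. From demand, P = 234.
DWL is the triangle between Q = 2.2 and Q = 4.4: ½·(4.4 − 2.2)·(234 − 223) = 12.1.

DWL = 12.1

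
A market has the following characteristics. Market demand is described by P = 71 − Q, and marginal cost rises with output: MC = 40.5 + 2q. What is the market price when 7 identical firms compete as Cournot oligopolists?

With 7 symmetric Cournot firms, each firm's FOC gives 71 − 8q = 40.5 + 2q, so q = 3.05, Q = 7·3.05 = 21.35, and P = 49.65.

P = 49.65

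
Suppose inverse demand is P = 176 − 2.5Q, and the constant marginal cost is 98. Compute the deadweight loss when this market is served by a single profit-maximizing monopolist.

Perfect competition: P = MC = 98, so 176 − 2.5Q = 98 and Q = 31.2.
The monopolist equates marginal revenue to marginal cost: 176 − 5Q = 98, so Q = 15.6. From demand, P = 137.
DWL is the triangle between Q = 15.6 and Q = 31.2: ½·(31.2 − 15.6)·(137 − 98) = 304.2.

DWL = 304.2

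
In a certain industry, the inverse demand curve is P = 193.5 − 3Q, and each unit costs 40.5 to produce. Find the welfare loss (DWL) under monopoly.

Competitive firms price at marginal cost: P = 40.5, giving Q = 51.
A monopolist chooses Q where MR = MC. MR = 193.5 − 6Q; setting this equal to 40.5 gives Q = 25.5 and P = 117.
DWL is the triangle between Q = 25.5 and Q = 51: ½·(51 − 25.5)·(117 − 40.5) = 975.375.

DWL = 975.375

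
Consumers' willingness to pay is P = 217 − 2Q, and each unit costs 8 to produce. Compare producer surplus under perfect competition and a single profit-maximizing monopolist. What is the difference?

Producer surplus rises by 5460.125

Competitive firms price at marginal cost: P = 8, giving Q = 104.5.
PS = (8 − 8)·104.5 = 0.
Monopoly sets MR = MC: 217 − 4Q = 8 ⇒ Q = 52.25, P = 217 − 2·52.25 = 112.5.
PS = (112.5 − 8)·52.25 = 5460.125.
Change in producer surplus: 5460.125 − 0 = 5460.125.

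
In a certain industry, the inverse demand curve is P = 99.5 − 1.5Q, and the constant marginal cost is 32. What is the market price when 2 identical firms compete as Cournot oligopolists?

P = 54.5

With 2 symmetric Cournot firms, each firm's FOC gives 99.5 − 4.5q = 32, so q = 15, Q = 2·15 = 30, and P = 54.5.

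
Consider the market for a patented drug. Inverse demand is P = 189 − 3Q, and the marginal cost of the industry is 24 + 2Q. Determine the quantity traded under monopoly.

The monopolist equates marginal revenue to marginal cost: 189 − 6Q = 24 + 2Q, so Q = 20.625. From demand, P = 127.125.

Q = 20.625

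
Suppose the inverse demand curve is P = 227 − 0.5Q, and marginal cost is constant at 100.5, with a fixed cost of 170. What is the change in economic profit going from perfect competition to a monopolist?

Competitive firms price at marginal cost: P = 100.5, giving Q = 253.
Profit = (100.5 − 100.5)·253 − 170 = −170.
A monopolist chooses Q where MR = MC. MR = 227 − Q; setting this equal to 100.5 gives Q = 126.5 and P = 163.75.
Profit = (163.75 − 100.5)·126.5 − 170 = 7831.125.
Change in economic profit: 7831.125 − −170 = 8001.125.

Economic profit rises by 8001.125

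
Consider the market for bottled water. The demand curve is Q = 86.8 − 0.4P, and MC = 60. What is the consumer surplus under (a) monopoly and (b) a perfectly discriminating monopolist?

Inverting demand: P = 217 − 2.5Q.
The monopolist equates marginal revenue to marginal cost: 217 − 5Q = 60, so Q = 31.4. From demand, P = 138.5.
CS = ½·(217 − 138.5)·31.4 = 1232.45.
Under first-degree price discrimination the firm charges each unit its demand price and produces up to where P = MC, i.e. Q = 62.8. Consumer surplus is zero; producer surplus equals total surplus.
CS = 0.

Monopoly: CS = 1232.45; Perfect PD: CS = 0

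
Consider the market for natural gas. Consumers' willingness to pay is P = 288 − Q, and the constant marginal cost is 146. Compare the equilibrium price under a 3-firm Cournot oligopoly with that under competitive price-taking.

With 3 symmetric Cournot firms, each firm's FOC gives 288 − 4q = 146, so q = 35.5, Q = 3·35.5 = 106.5, and P = 181.5.
Perfect competition: P = MC = 146, so 288 − Q = 146 and Q = 142.

Cournot: P = 181.5; Competition: P = 146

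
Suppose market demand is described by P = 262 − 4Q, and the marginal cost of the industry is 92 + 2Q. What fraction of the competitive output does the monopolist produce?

Q_m/Q_c = 0.6

The monopolist equates marginal revenue to marginal cost: 262 − 8Q = 92 + 2Q, so Q = 17. From demand, P = 194.
Competitive equilibrium sets price equal to marginal cost: 262 − 4Q = 92 + 2Q, so Q = 85/3 and P = 446/3.
Ratio Q_m/Q_c = 17/(85/3) = 0.6.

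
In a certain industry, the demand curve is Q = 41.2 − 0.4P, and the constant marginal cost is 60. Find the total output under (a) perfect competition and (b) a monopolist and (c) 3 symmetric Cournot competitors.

Competition: Q = 17.2; Monopoly: Q = 8.6; Cournot: Q = 12.9

Inverting demand: P = 103 − 2.5Q.
Competitive firms price at marginal cost: P = 60, giving Q = 17.2.
Monopoly sets MR = MC: 103 − 5Q = 60 ⇒ Q = 8.6, P = 103 − 2.5·8.6 = 81.5.
In a 3-firm Cournot equilibrium, symmetry and the first-order condition give q = (103 − 60)/(10) = 4.3. So Q = 12.9 and P = 70.75.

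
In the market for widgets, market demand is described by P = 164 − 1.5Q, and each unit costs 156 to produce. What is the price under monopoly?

A monopolist chooses Q where MR = MC. MR = 164 − 3Q; setting this equal to 156 gives Q = 8/3 and P = 160.

P = 160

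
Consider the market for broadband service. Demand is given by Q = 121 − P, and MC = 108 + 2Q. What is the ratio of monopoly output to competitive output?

Inverting demand: P = 121 − Q.
A monopolist chooses Q where MR = MC. MR = 121 − 2Q; setting this equal to 108 + 2Q gives Q = 3.25 and P = 117.75.
Competitive equilibrium sets price equal to marginal cost: 121 − Q = 108 + 2Q, so Q = 13/3 and P = 350/3.
Ratio Q_m/Q_c = 3.25/(13/3) = 0.75.

Q_m/Q_c = 0.75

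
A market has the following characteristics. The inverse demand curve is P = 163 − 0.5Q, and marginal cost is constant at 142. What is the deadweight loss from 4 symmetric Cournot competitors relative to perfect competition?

DWL = 17.64

Competitive firms price at marginal cost: P = 142, giving Q = 42.
In a 4-firm Cournot equilibrium, symmetry and the first-order condition give q = (163 − 142)/(2.5) = 8.4. So Q = 33.6 and P = 146.2.
DWL is the triangle between Q = 33.6 and Q = 42: ½·(42 − 33.6)·(146.2 − 142) = 17.64.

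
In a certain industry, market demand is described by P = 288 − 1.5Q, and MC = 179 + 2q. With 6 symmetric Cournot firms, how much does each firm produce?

q_i = 8.72

In a 6-firm Cournot equilibrium, symmetry and the first-order condition give q = (288 − 179)/(12.5) = 8.72. So Q = 52.32 and P = 209.52.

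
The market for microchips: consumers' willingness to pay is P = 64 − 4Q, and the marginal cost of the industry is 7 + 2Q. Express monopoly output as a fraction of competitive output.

A monopolist chooses Q where MR = MC. MR = 64 − 8Q; setting this equal to 7 + 2Q gives Q = 5.7 and P = 41.2.
Under competition P = MC: 64 − 4Q = 7 + 2Q ⇒ Q = 9.5, P = 26.
Ratio Q_m/Q_c = 5.7/9.5 = 0.6.

Q_m/Q_c = 0.6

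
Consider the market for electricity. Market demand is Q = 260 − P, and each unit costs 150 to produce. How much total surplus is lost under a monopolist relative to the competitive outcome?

DWL = 1512.5

Inverting demand: P = 260 − Q.
Competitive firms price at marginal cost: P = 150, giving Q = 110.
Monopoly sets MR = MC: 260 − 2Q = 150 ⇒ Q = 55, P = 260 − 55 = 205.
DWL is the triangle between Q = 55 and Q = 110: ½·(110 − 55)·(205 − 150) = 1512.5.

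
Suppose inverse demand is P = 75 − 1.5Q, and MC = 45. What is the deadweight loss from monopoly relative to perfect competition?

Under competition P = MC = 45, so Q = (75 − 45)/1.5 = 20.
A monopolist chooses Q where MR = MC. MR = 75 − 3Q; setting this equal to 45 gives Q = 10 and P = 60.
DWL is the triangle between Q = 10 and Q = 20: ½·(20 − 10)·(60 − 45) = 75.

DWL = 75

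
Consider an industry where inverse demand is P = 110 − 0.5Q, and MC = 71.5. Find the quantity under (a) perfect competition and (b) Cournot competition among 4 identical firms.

Perfect competition: P = MC = 71.5, so 110 − 0.5Q = 71.5 and Q = 77.
With 4 symmetric Cournot firms, each firm's FOC gives 110 − 2.5q = 71.5, so q = 15.4, Q = 4·15.4 = 61.6, and P = 79.2.

Competition: Q = 77; Cournot: Q = 61.6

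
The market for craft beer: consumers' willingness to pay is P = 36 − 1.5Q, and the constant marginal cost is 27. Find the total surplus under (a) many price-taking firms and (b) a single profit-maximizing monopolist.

Competition: TS = 27; Monopoly: TS = 20.25

Competitive firms price at marginal cost: P = 27, giving Q = 6.
CS = ½·(36 − 27)·6 = 27; PS = (27 − 27)·6 = 0; TS = 27.
The monopolist equates marginal revenue to marginal cost: 36 − 3Q = 27, so Q = 3. From demand, P = 31.5.
CS = ½·(36 − 31.5)·3 = 6.75; PS = (31.5 − 27)·3 = 13.5; TS = 20.25.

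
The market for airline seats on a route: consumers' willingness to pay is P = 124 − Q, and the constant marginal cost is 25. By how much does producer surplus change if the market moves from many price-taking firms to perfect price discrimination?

Under competition P = MC = 25, so Q = (124 − 25)/1 = 99.
PS = (25 − 25)·99 = 0.
Under first-degree price discrimination the firm charges each unit its demand price and produces up to where P = MC, i.e. Q = 99. Consumer surplus is zero; producer surplus equals total surplus.
PS = ½·(124 − 25)·99 = 4900.5.
Change in producer surplus: 4900.5 − 0 = 4900.5.

Producer surplus rises by 4900.5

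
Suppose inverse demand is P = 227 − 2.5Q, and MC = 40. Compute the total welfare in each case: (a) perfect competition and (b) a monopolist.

Perfect competition: P = MC = 40, so 227 − 2.5Q = 40 and Q = 74.8.
CS = ½·(227 − 40)·74.8 = 6993.8; PS = (40 − 40)·74.8 = 0; TS = 6993.8.
A monopolist chooses Q where MR = MC. MR = 227 − 5Q; setting this equal to 40 gives Q = 37.4 and P = 133.5.
CS = ½·(227 − 133.5)·37.4 = 1748.45; PS = (133.5 − 40)·37.4 = 3496.9; TS = 5245.35.

Competition: TS = 6993.8; Monopoly: TS = 5245.35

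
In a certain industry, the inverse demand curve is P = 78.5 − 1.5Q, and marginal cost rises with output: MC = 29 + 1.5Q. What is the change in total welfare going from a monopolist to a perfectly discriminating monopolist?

Total welfare rises by 45.375

The monopolist equates marginal revenue to marginal cost: 78.5 − 3Q = 29 + 1.5Q, so Q = 11. From demand, P = 62.
CS = ½·(78.5 − 62)·11 = 90.75; PS = (62·11 − 29·11 − ½·1.5·11²) = 272.25; TS = 363.
With perfect price discrimination, output is the efficient level Q = 16.5 (where demand meets MC), but every buyer pays their willingness to pay: CS = 0 and PS = total surplus.
TS = 408.375 (equal to competitive TS).
Change in total welfare: 408.375 − 363 = 45.375.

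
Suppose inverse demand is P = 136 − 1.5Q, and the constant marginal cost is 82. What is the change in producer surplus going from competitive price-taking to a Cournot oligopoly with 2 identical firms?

PS rises by 432

Competitive firms price at marginal cost: P = 82, giving Q = 36.
PS = (82 − 82)·36 = 0.
Cournot with 2 identical firms: the symmetric best-response condition is 136 − 4.5q = 82. Each firm produces q = 12, total output Q = 24, price P = 100.
PS = (100 − 82)·24 = 432.
Change in producer surplus: 432 − 0 = 432.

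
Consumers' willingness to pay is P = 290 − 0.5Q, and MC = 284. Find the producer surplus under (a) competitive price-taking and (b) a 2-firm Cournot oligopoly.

Under competition P = MC = 284, so Q = (290 − 284)/0.5 = 12.
PS = (284 − 284)·12 = 0.
Cournot with 2 identical firms: the symmetric best-response condition is 290 − 1.5q = 284. Each firm produces q = 4, total output Q = 8, price P = 286.
PS = (286 − 284)·8 = 16.

Competition: PS = 0; Cournot: PS = 16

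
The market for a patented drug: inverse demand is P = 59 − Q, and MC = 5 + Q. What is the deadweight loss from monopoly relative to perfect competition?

DWL = 81

Under competition P = MC: 59 − Q = 5 + Q ⇒ Q = 27, P = 32.
The monopolist equates marginal revenue to marginal cost: 59 − 2Q = 5 + Q, so Q = 18. From demand, P = 41.
CS = ½·(59 − 32)·27 = 364.5; PS = (32·27 − 5·27 − ½·1·27²) = 364.5; TS = 729.
CS = ½·(59 − 41)·18 = 162; PS = (41·18 − 5·18 − ½·1·18²) = 486; TS = 648.
DWL = 729 − 648 = 81.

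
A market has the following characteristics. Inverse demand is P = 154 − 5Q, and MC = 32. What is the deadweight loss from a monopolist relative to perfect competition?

Perfect competition: P = MC = 32, so 154 − 5Q = 32 and Q = 24.4.
A monopolist chooses Q where MR = MC. MR = 154 − 10Q; setting this equal to 32 gives Q = 12.2 and P = 93.
DWL is the triangle between Q = 12.2 and Q = 24.4: ½·(24.4 − 12.2)·(93 − 32) = 372.1.

DWL = 372.1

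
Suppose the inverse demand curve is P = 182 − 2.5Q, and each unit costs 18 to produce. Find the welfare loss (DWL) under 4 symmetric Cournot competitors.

Perfect competition: P = MC = 18, so 182 − 2.5Q = 18 and Q = 65.6.
In a 4-firm Cournot equilibrium, symmetry and the first-order condition give q = (182 − 18)/(12.5) = 13.12. So Q = 52.48 and P = 50.8.
DWL is the triangle between Q = 52.48 and Q = 65.6: ½·(65.6 − 52.48)·(50.8 − 18) = 215.168.

DWL = 215.168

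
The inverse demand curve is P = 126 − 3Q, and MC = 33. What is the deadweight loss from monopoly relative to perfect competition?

Perfect competition: P = MC = 33, so 126 − 3Q = 33 and Q = 31.
Monopoly sets MR = MC: 126 − 6Q = 33 ⇒ Q = 15.5, P = 126 − 3·15.5 = 79.5.
DWL is the triangle between Q = 15.5 and Q = 31: ½·(31 − 15.5)·(79.5 − 33) = 360.375.

DWL = 360.375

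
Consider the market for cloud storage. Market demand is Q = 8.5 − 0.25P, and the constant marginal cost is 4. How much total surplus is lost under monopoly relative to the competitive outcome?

Inverting demand: P = 34 − 4Q.
Perfect competition: P = MC = 4, so 34 − 4Q = 4 and Q = 7.5.
The monopolist equates marginal revenue to marginal cost: 34 − 8Q = 4, so Q = 3.75. From demand, P = 19.
DWL is the triangle between Q = 3.75 and Q = 7.5: ½·(7.5 − 3.75)·(19 − 4) = 28.125.

DWL = 28.125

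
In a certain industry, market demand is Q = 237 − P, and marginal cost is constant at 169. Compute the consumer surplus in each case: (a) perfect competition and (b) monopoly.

Competition: CS = 2312; Monopoly: CS = 578

Inverting demand: P = 237 − Q.
Under competition P = MC = 169, so Q = (237 − 169)/1 = 68.
CS = ½·(237 − 169)·68 = 2312.
A monopolist chooses Q where MR = MC. MR = 237 − 2Q; setting this equal to 169 gives Q = 34 and P = 203.
CS = ½·(237 − 203)·34 = 578.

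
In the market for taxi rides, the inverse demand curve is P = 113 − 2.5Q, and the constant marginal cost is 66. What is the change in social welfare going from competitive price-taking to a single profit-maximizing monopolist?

Social welfare falls by 110.45

Perfect competition: P = MC = 66, so 113 − 2.5Q = 66 and Q = 18.8.
CS = ½·(113 − 66)·18.8 = 441.8; PS = (66 − 66)·18.8 = 0; TS = 441.8.
The monopolist equates marginal revenue to marginal cost: 113 − 5Q = 66, so Q = 9.4. From demand, P = 89.5.
CS = ½·(113 − 89.5)·9.4 = 110.45; PS = (89.5 − 66)·9.4 = 220.9; TS = 331.35.
Change in social welfare: 331.35 − 441.8 = −110.45.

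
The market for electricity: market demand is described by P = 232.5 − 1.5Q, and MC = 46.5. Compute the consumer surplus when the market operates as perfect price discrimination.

CS = 0

A perfectly discriminating monopolist sells every unit with P(Q) ≥ MC(Q), so output equals the competitive quantity Q = 124. Each buyer pays their reservation price, so CS = 0 and the firm captures all surplus.
CS = 0.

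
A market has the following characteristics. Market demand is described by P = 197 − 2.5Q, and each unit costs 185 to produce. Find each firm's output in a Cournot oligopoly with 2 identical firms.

Cournot with 2 identical firms: the symmetric best-response condition is 197 − 7.5q = 185. Each firm produces q = 1.6, total output Q = 3.2, price P = 189.

q_i = 1.6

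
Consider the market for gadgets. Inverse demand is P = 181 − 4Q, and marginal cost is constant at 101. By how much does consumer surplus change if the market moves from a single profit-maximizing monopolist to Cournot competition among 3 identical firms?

CS rises by 250

The monopolist equates marginal revenue to marginal cost: 181 − 8Q = 101, so Q = 10. From demand, P = 141.
CS = ½·(181 − 141)·10 = 200.
Cournot with 3 identical firms: the symmetric best-response condition is 181 − 16q = 101. Each firm produces q = 5, total output Q = 15, price P = 121.
CS = ½·(181 − 121)·15 = 450.
Change in consumer surplus: 450 − 200 = 250.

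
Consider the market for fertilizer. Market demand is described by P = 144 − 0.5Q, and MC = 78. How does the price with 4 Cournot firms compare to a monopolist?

With 4 symmetric Cournot firms, each firm's FOC gives 144 − 2.5q = 78, so q = 26.4, Q = 4·26.4 = 105.6, and P = 91.2.
Monopoly sets MR = MC: 144 − Q = 78 ⇒ Q = 66, P = 144 − 0.5·66 = 111.

Cournot: P = 91.2; Monopoly: P = 111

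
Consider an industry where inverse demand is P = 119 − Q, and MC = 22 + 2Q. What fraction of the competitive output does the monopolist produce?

Q_m/Q_c = 0.75

Monopoly sets MR = MC: 119 − 2Q = 22 + 2Q ⇒ Q = 24.25, P = 119 − 24.25 = 94.75.
Competitive equilibrium sets price equal to marginal cost: 119 − Q = 22 + 2Q, so Q = 97/3 and P = 260/3.
Ratio Q_m/Q_c = 24.25/(97/3) = 0.75.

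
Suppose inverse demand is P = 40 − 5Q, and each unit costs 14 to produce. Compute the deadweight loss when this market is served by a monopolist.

Perfect competition: P = MC = 14, so 40 − 5Q = 14 and Q = 5.2.
Monopoly sets MR = MC: 40 − 10Q = 14 ⇒ Q = 2.6, P = 40 − 5·2.6 = 27.
DWL is the triangle between Q = 2.6 and Q = 5.2: ½·(5.2 − 2.6)·(27 − 14) = 16.9.

DWL = 16.9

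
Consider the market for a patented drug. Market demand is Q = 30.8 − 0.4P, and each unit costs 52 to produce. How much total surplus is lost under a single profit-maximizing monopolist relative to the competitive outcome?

Inverting demand: P = 77 − 2.5Q.
Under competition P = MC = 52, so Q = (77 − 52)/2.5 = 10.
A monopolist chooses Q where MR = MC. MR = 77 − 5Q; setting this equal to 52 gives Q = 5 and P = 64.5.
DWL is the triangle between Q = 5 and Q = 10: ½·(10 − 5)·(64.5 − 52) = 31.25.

DWL = 31.25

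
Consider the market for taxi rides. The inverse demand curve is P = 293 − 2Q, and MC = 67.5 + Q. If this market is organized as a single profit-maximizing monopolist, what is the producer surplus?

Monopoly sets MR = MC: 293 − 4Q = 67.5 + Q ⇒ Q = 45.1, P = 293 − 2·45.1 = 202.8.
PS = P·Q − VC(Q) = 202.8·45.1 − (67.5·45.1 + ½·1·45.1²) = 5085.025.

PS = 5085.025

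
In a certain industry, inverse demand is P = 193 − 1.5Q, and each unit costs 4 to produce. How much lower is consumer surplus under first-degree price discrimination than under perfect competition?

Perfect competition: P = MC = 4, so 193 − 1.5Q = 4 and Q = 126.
CS = ½·(193 − 4)·126 = 11907.
Under first-degree price discrimination the firm charges each unit its demand price and produces up to where P = MC, i.e. Q = 126. Consumer surplus is zero; producer surplus equals total surplus.
CS = 0.
Change in consumer surplus: 0 − 11907 = −11907.

Consumer surplus falls by 11907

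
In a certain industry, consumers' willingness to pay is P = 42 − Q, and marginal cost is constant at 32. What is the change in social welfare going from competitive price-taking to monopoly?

Competitive firms price at marginal cost: P = 32, giving Q = 10.
CS = ½·(42 − 32)·10 = 50; PS = (32 − 32)·10 = 0; TS = 50.
A monopolist chooses Q where MR = MC. MR = 42 − 2Q; setting this equal to 32 gives Q = 5 and P = 37.
CS = ½·(42 − 37)·5 = 12.5; PS = (37 − 32)·5 = 25; TS = 37.5.
Change in social welfare: 37.5 − 50 = −12.5.

TS falls by 12.5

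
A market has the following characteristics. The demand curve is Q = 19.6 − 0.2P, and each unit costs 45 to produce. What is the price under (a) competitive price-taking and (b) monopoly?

Competition: P = 45; Monopoly: P = 71.5

Inverting demand: P = 98 − 5Q.
Under competition P = MC = 45, so Q = (98 − 45)/5 = 10.6.
Monopoly sets MR = MC: 98 − 10Q = 45 ⇒ Q = 5.3, P = 98 − 5·5.3 = 71.5.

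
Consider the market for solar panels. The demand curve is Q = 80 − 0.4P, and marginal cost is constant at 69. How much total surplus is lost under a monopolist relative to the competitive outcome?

DWL = 858.05

Inverting demand: P = 200 − 2.5Q.
Perfect competition: P = MC = 69, so 200 − 2.5Q = 69 and Q = 52.4.
The monopolist equates marginal revenue to marginal cost: 200 − 5Q = 69, so Q = 26.2. From demand, P = 134.5.
DWL is the triangle between Q = 26.2 and Q = 52.4: ½·(52.4 − 26.2)·(134.5 − 69) = 858.05.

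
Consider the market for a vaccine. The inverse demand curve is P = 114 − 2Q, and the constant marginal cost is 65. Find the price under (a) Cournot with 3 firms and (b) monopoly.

Cournot: P = 77.25; Monopoly: P = 89.5

Cournot with 3 identical firms: the symmetric best-response condition is 114 − 8q = 65. Each firm produces q = 6.125, total output Q = 18.375, price P = 77.25.
The monopolist equates marginal revenue to marginal cost: 114 − 4Q = 65, so Q = 12.25. From demand, P = 89.5.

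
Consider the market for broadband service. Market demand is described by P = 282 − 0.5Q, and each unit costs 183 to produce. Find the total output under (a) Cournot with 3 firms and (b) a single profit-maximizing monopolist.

In a 3-firm Cournot equilibrium, symmetry and the first-order condition give q = (282 − 183)/(2) = 49.5. So Q = 148.5 and P = 207.75.
The monopolist equates marginal revenue to marginal cost: 282 − Q = 183, so Q = 99. From demand, P = 232.5.

Cournot: Q = 148.5; Monopoly: Q = 99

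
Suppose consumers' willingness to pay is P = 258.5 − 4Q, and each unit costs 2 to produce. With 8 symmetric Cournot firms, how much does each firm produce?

In a 8-firm Cournot equilibrium, symmetry and the first-order condition give q = (258.5 − 2)/(36) = 7.125. So Q = 57 and P = 30.5.

q_i = 7.125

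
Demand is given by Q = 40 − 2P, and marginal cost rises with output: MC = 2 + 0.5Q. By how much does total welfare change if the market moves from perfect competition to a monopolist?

TS falls by 18

Inverting demand: P = 20 − 0.5Q.
Under competition P = MC: 20 − 0.5Q = 2 + 0.5Q ⇒ Q = 18, P = 11.
CS = ½·(20 − 11)·18 = 81; PS = (11·18 − 2·18 − ½·0.5·18²) = 81; TS = 162.
The monopolist equates marginal revenue to marginal cost: 20 − Q = 2 + 0.5Q, so Q = 12. From demand, P = 14.
CS = ½·(20 − 14)·12 = 36; PS = (14·12 − 2·12 − ½·0.5·12²) = 108; TS = 144.
Change in total welfare: 144 − 162 = −18.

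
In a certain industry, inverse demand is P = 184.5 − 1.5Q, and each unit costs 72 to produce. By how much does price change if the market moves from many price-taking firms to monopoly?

Under competition P = MC = 72, so Q = (184.5 − 72)/1.5 = 75.
A monopolist chooses Q where MR = MC. MR = 184.5 − 3Q; setting this equal to 72 gives Q = 37.5 and P = 128.25.
Change in price: 128.25 − 72 = 56.25.

Price rises by 56.25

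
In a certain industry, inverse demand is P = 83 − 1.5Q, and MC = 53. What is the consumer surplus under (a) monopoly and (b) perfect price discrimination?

The monopolist equates marginal revenue to marginal cost: 83 − 3Q = 53, so Q = 10. From demand, P = 68.
CS = ½·(83 − 68)·10 = 75.
A perfectly discriminating monopolist sells every unit with P(Q) ≥ MC(Q), so output equals the competitive quantity Q = 20. Each buyer pays their reservation price, so CS = 0 and the firm captures all surplus.
CS = 0.

Monopoly: CS = 75; Perfect PD: CS = 0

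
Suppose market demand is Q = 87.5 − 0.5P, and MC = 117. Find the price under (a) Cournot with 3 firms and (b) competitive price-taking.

Inverting demand: P = 175 − 2Q.
In a 3-firm Cournot equilibrium, symmetry and the first-order condition give q = (175 − 117)/(8) = 7.25. So Q = 21.75 and P = 131.5.
Perfect competition: P = MC = 117, so 175 − 2Q = 117 and Q = 29.

Cournot: P = 131.5; Competition: P = 117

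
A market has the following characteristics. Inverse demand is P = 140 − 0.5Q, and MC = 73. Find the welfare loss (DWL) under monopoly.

DWL = 1122.25

Perfect competition: P = MC = 73, so 140 − 0.5Q = 73 and Q = 134.
Monopoly sets MR = MC: 140 − Q = 73 ⇒ Q = 67, P = 140 − 0.5·67 = 106.5.
DWL is the triangle between Q = 67 and Q = 134: ½·(134 − 67)·(106.5 − 73) = 1122.25.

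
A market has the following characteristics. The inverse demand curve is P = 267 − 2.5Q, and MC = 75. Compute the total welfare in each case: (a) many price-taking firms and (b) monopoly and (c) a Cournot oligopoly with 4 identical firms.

Perfect competition: P = MC = 75, so 267 − 2.5Q = 75 and Q = 76.8.
CS = ½·(267 − 75)·76.8 = 7372.8; PS = (75 − 75)·76.8 = 0; TS = 7372.8.
A monopolist chooses Q where MR = MC. MR = 267 − 5Q; setting this equal to 75 gives Q = 38.4 and P = 171.
CS = ½·(267 − 171)·38.4 = 1843.2; PS = (171 − 75)·38.4 = 3686.4; TS = 5529.6.
With 4 symmetric Cournot firms, each firm's FOC gives 267 − 12.5q = 75, so q = 15.36, Q = 4·15.36 = 61.44, and P = 113.4.
CS = ½·(267 − 113.4)·61.44 = 4718.592; PS = (113.4 − 75)·61.44 = 2359.296; TS = 7077.888.

Competition: TS = 7372.8; Monopoly: TS = 5529.6; Cournot: TS = 7077.888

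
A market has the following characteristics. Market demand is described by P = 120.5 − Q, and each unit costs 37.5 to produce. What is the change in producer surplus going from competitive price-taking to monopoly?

Perfect competition: P = MC = 37.5, so 120.5 − Q = 37.5 and Q = 83.
PS = (37.5 − 37.5)·83 = 0.
The monopolist equates marginal revenue to marginal cost: 120.5 − 2Q = 37.5, so Q = 41.5. From demand, P = 79.
PS = (79 − 37.5)·41.5 = 1722.25.
Change in producer surplus: 1722.25 − 0 = 1722.25.

Producer surplus rises by 1722.25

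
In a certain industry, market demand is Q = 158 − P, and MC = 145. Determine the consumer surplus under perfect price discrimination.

Inverting demand: P = 158 − Q.
With perfect price discrimination, output is the efficient level Q = 13 (where demand meets MC), but every buyer pays their willingness to pay: CS = 0 and PS = total surplus.
CS = 0.

CS = 0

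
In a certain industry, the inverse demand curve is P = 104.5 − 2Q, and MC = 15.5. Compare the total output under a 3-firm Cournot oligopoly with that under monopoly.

Cournot with 3 identical firms: the symmetric best-response condition is 104.5 − 8q = 15.5. Each firm produces q = 11.125, total output Q = 33.375, price P = 37.75.
Monopoly sets MR = MC: 104.5 − 4Q = 15.5 ⇒ Q = 22.25, P = 104.5 − 2·22.25 = 60.

Cournot: Q = 33.375; Monopoly: Q = 22.25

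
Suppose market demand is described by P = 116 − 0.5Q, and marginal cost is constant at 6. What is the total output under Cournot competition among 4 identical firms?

In a 4-firm Cournot equilibrium, symmetry and the first-order condition give q = (116 − 6)/(2.5) = 44. So Q = 176 and P = 28.

Q = 176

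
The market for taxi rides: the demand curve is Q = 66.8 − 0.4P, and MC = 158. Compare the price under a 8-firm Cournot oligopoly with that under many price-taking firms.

Inverting demand: P = 167 − 2.5Q.
With 8 symmetric Cournot firms, each firm's FOC gives 167 − 22.5q = 158, so q = 0.4, Q = 8·0.4 = 3.2, and P = 159.
Under competition P = MC = 158, so Q = (167 − 158)/2.5 = 3.6.

Cournot: P = 159; Competition: P = 158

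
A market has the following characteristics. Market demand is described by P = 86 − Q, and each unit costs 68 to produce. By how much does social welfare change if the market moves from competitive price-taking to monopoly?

Competitive firms price at marginal cost: P = 68, giving Q = 18.
CS = ½·(86 − 68)·18 = 162; PS = (68 − 68)·18 = 0; TS = 162.
Monopoly sets MR = MC: 86 − 2Q = 68 ⇒ Q = 9, P = 86 − 9 = 77.
CS = ½·(86 − 77)·9 = 40.5; PS = (77 − 68)·9 = 81; TS = 121.5.
Change in social welfare: 121.5 − 162 = −40.5.

TS falls by 40.5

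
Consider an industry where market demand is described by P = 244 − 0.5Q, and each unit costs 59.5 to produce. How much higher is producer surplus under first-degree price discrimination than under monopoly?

PS rises by 17020.125

Monopoly sets MR = MC: 244 − Q = 59.5 ⇒ Q = 184.5, P = 244 − 0.5·184.5 = 151.75.
PS = (151.75 − 59.5)·184.5 = 17020.125.
With perfect price discrimination, output is the efficient level Q = 369 (where demand meets MC), but every buyer pays their willingness to pay: CS = 0 and PS = total surplus.
PS = ½·(244 − 59.5)·369 = 34040.25.
Change in producer surplus: 34040.25 − 17020.125 = 17020.125.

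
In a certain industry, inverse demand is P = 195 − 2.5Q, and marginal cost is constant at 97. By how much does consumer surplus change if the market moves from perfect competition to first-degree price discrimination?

Consumer surplus falls by 1920.8

Perfect competition: P = MC = 97, so 195 − 2.5Q = 97 and Q = 39.2.
CS = ½·(195 − 97)·39.2 = 1920.8.
A perfectly discriminating monopolist sells every unit with P(Q) ≥ MC(Q), so output equals the competitive quantity Q = 39.2. Each buyer pays their reservation price, so CS = 0 and the firm captures all surplus.
CS = 0.
Change in consumer surplus: 0 − 1920.8 = −1920.8.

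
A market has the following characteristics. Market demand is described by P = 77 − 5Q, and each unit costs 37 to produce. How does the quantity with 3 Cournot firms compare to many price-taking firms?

In a 3-firm Cournot equilibrium, symmetry and the first-order condition give q = (77 − 37)/(20) = 2. So Q = 6 and P = 47.
Perfect competition: P = MC = 37, so 77 − 5Q = 37 and Q = 8.

Cournot: Q = 6; Competition: Q = 8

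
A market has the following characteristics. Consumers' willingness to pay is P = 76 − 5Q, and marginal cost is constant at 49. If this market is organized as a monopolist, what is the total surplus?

TS = 54.675

Monopoly sets MR = MC: 76 − 10Q = 49 ⇒ Q = 2.7, P = 76 − 5·2.7 = 62.5.
CS = ½·(76 − 62.5)·2.7 = 18.225; PS = (62.5 − 49)·2.7 = 36.45; TS = 54.675.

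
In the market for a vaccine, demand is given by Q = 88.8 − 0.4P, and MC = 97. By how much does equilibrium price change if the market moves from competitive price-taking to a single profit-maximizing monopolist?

Inverting demand: P = 222 − 2.5Q.
Competitive firms price at marginal cost: P = 97, giving Q = 50.
Monopoly sets MR = MC: 222 − 5Q = 97 ⇒ Q = 25, P = 222 − 2.5·25 = 159.5.
Change in equilibrium price: 159.5 − 97 = 62.5.

P rises by 62.5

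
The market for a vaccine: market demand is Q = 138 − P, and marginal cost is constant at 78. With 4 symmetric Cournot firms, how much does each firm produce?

Inverting demand: P = 138 − Q.
With 4 symmetric Cournot firms, each firm's FOC gives 138 − 5q = 78, so q = 12, Q = 4·12 = 48, and P = 90.

q_i = 12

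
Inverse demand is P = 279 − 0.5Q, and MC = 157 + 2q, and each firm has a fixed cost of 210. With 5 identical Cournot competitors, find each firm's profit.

With 5 symmetric Cournot firms, each firm's FOC gives 279 − 3q = 157 + 2q, so q = 24.4, Q = 5·24.4 = 122, and P = 218.
Each firm's profit = 218·24.4 − (157·24.4 + ½·2·24.4²) − 210 = 683.04.

π_i = 683.04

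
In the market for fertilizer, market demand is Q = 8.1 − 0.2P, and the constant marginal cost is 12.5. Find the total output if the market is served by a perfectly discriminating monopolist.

Inverting demand: P = 40.5 − 5Q.
A perfectly discriminating monopolist sells every unit with P(Q) ≥ MC(Q), so output equals the competitive quantity Q = 5.6. Each buyer pays their reservation price, so CS = 0 and the firm captures all surplus.

Q = 5.6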